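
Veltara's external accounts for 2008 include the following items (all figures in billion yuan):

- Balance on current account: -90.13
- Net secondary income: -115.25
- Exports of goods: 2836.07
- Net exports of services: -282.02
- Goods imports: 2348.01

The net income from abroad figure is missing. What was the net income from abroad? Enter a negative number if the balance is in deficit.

-180.92

Current account = goods balance + services balance + net primary income + net secondary income
Sum of the known components = 90.79
Net income from abroad = CA - (known components) = -90.13 - 90.79 = -180.92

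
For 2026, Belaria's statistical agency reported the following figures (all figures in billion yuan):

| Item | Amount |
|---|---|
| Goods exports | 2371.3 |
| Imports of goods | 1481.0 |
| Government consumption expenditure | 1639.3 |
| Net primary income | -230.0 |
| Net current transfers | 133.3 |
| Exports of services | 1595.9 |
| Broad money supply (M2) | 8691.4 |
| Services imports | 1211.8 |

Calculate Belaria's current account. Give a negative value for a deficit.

1177.7

Goods balance = 2371.3 - 1481.0 = 890.3
Services balance = 1595.9 - 1211.8 = 384.1
Trade balance (goods + services) = 890.3 + 384.1 = 1274.4
Net primary income = -230.0
Net secondary income = 133.3
Current account = 1274.4 + (-230.0) + 133.3 = 1177.7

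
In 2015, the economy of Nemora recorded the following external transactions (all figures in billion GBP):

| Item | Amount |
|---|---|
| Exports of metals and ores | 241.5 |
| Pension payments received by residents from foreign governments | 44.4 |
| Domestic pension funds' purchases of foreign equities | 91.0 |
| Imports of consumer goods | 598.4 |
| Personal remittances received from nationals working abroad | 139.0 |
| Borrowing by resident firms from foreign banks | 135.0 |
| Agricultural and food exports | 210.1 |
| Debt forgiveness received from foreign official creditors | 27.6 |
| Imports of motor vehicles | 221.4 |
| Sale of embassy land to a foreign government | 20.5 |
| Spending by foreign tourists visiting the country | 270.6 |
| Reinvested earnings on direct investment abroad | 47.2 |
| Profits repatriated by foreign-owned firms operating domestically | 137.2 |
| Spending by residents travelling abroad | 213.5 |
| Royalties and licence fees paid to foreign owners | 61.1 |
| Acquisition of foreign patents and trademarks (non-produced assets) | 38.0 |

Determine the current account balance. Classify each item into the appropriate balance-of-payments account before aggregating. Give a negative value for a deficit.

-278.8

Goods: -221.4 - 598.4 + 241.5 + 210.1 = -368.2
Services: 270.6 - 213.5 - 61.1 = -4.0
Primary income: -137.2 + 47.2 = -90.0
Secondary income: 139.0 + 44.4 = 183.4
Current account = (-368.2) + (-4.0) + (-90.0) + 183.4 = -278.8
(Excluded from the current account — financial account: domestic pension funds' purchases of foreign equities 91.0, borrowing by resident firms from foreign banks 135.0; capital account: debt forgiveness received from foreign official creditors 27.6, sale of embassy land to a foreign government 20.5, acquisition of foreign patents and trademarks (non-produced assets) 38.0.)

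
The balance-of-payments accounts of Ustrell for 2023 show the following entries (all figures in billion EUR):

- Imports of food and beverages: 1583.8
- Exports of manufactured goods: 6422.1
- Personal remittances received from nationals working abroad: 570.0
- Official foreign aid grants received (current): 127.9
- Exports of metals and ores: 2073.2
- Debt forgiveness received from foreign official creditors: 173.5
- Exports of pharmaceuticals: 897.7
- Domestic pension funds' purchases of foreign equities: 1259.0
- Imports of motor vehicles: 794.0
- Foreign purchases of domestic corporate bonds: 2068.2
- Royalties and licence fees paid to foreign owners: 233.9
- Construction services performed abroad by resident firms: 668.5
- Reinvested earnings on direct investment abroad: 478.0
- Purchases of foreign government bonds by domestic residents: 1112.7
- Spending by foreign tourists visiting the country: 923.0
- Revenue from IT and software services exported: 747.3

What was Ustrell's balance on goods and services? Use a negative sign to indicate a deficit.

Goods: 6422.1 + 2073.2 - 794.0 - 1583.8 + 897.7 = 7015.2
Services: 668.5 + 923.0 + 747.3 - 233.9 = 2104.9
Trade balance = 7015.2 + 2104.9 = 9120.1
(Excluded from the trade balance — secondary income: personal remittances received from nationals working abroad 570.0, official foreign aid grants received (current) 127.9; capital account: debt forgiveness received from foreign official creditors 173.5; financial account: domestic pension funds' purchases of foreign equities 1259.0, foreign purchases of domestic corporate bonds 2068.2, purchases of foreign government bonds by domestic residents 1112.7; primary income: reinvested earnings on direct investment abroad 478.0.)

9120.1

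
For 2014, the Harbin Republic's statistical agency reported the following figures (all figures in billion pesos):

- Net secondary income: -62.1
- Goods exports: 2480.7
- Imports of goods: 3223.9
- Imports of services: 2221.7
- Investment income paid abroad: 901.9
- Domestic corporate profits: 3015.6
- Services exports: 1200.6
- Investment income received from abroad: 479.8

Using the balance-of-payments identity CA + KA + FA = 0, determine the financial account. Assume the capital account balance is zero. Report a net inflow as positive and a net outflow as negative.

Goods balance = 2480.7 - 3223.9 = -743.2
Services balance = 1200.6 - 2221.7 = -1021.1
Trade balance (goods + services) = -743.2 + (-1021.1) = -1764.3
Net primary income = 479.8 - 901.9 = -422.1
Net secondary income = -62.1
Current account = -1764.3 + (-422.1) + (-62.1) = -2248.5
Financial account = -(-2248.5) = 2248.5

2248.5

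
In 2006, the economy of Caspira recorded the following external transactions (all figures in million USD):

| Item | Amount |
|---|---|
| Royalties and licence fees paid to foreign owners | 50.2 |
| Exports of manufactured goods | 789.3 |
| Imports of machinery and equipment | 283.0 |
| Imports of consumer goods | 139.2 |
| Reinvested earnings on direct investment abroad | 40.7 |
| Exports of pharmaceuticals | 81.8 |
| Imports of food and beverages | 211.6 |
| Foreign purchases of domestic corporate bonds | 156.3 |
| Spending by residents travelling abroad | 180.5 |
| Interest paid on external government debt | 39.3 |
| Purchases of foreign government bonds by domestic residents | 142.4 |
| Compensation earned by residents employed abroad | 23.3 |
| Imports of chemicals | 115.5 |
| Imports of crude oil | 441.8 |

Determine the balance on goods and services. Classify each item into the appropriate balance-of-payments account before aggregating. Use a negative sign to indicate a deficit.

-550.7

Goods: -441.8 - 115.5 - 283.0 - 139.2 + 81.8 - 211.6 + 789.3 = -320.0
Services: -180.5 - 50.2 = -230.7
Trade balance = -320.0 + (-230.7) = -550.7
(Excluded from the trade balance — primary income: reinvested earnings on direct investment abroad 40.7, interest paid on external government debt 39.3, compensation earned by residents employed abroad 23.3; financial account: foreign purchases of domestic corporate bonds 156.3, purchases of foreign government bonds by domestic residents 142.4.)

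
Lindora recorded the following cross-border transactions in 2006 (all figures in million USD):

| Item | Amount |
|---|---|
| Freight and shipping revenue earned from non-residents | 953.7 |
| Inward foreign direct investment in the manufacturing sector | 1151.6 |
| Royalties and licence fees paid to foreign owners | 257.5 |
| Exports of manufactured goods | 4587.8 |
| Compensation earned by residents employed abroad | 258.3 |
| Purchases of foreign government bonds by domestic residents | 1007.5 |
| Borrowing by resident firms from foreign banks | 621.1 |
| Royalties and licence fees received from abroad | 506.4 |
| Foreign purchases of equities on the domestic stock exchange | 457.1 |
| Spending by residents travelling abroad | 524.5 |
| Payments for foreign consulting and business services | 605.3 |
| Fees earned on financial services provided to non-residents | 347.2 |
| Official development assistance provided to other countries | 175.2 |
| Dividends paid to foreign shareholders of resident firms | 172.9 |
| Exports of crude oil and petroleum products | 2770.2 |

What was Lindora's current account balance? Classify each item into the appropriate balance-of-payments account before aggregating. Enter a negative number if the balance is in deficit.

7688.2

Goods: 2770.2 + 4587.8 = 7358.0
Services: 347.2 - 257.5 - 605.3 - 524.5 + 953.7 + 506.4 = 420.0
Primary income: -172.9 + 258.3 = 85.4
Secondary income: -175.2
Current account = 7358.0 + 420.0 + 85.4 + (-175.2) = 7688.2
(Excluded from the current account — financial account: inward foreign direct investment in the manufacturing sector 1151.6, purchases of foreign government bonds by domestic residents 1007.5, borrowing by resident firms from foreign banks 621.1, foreign purchases of equities on the domestic stock exchange 457.1.)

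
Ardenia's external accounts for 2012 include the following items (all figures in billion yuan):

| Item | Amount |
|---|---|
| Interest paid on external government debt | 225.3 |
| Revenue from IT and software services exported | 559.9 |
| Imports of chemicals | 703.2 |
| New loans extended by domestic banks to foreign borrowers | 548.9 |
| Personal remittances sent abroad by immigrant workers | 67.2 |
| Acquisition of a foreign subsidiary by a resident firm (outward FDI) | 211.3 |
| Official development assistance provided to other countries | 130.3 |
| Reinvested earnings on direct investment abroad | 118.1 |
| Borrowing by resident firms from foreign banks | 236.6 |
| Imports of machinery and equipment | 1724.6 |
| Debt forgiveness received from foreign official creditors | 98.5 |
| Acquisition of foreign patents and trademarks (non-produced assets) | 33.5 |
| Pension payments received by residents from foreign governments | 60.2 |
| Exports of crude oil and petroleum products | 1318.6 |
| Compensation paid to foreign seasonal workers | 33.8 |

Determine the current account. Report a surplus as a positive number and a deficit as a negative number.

-827.6

Goods: 1318.6 - 1724.6 - 703.2 = -1109.2
Services: 559.9
Primary income: -33.8 - 225.3 + 118.1 = -141.0
Secondary income: -130.3 + 60.2 - 67.2 = -137.3
Current account = (-1109.2) + 559.9 + (-141.0) + (-137.3) = -827.6
(Excluded from the current account — financial account: new loans extended by domestic banks to foreign borrowers 548.9, acquisition of a foreign subsidiary by a resident firm (outward FDI) 211.3, borrowing by resident firms from foreign banks 236.6; capital account: debt forgiveness received from foreign official creditors 98.5, acquisition of foreign patents and trademarks (non-produced assets) 33.5.)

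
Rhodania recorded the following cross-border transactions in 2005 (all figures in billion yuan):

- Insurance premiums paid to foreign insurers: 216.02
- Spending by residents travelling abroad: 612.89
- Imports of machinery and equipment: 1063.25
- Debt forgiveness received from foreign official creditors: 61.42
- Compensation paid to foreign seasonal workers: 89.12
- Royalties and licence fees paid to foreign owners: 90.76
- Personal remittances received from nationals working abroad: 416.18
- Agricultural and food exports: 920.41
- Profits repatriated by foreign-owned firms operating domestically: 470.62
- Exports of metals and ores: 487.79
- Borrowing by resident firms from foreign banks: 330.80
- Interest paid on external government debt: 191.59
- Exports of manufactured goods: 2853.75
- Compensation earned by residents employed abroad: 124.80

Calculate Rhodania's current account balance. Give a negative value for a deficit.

2068.68

Goods: 2853.75 + 487.79 - 1063.25 + 920.41 = 3198.70
Services: -90.76 - 612.89 - 216.02 = -919.67
Primary income: -191.59 - 470.62 + 124.80 - 89.12 = -626.53
Secondary income: 416.18
Current account = 3198.70 + (-919.67) + (-626.53) + 416.18 = 2068.68
(Excluded from the current account — capital account: debt forgiveness received from foreign official creditors 61.42; financial account: borrowing by resident firms from foreign banks 330.80.)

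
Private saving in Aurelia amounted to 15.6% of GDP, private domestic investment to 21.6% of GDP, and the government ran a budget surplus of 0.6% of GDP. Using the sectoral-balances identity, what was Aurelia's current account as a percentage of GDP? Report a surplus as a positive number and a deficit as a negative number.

By the sectoral-balances identity, CA = (S_private - I) + (T - G).
Private balance = 15.6 - 21.6 = -6.0
Government balance (T - G) = 0.6
CA = -6.0 + 0.6 = -5.4

-5.4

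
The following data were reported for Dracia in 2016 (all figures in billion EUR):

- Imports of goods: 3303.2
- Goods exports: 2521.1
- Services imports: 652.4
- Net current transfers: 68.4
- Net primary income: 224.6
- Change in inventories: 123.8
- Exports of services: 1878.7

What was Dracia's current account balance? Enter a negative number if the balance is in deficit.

Goods balance = 2521.1 - 3303.2 = -782.1
Services balance = 1878.7 - 652.4 = 1226.3
Trade balance (goods + services) = -782.1 + 1226.3 = 444.2
Net primary income = 224.6
Net secondary income = 68.4
Current account = 444.2 + 224.6 + 68.4 = 737.2

737.2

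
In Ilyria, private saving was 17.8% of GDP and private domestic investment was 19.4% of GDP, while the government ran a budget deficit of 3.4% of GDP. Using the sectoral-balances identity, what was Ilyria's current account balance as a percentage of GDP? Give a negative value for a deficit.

-5.0

By the sectoral-balances identity, CA = (S_private - I) + (T - G).
Private balance = 17.8 - 19.4 = -1.6
Government balance (T - G) = -3.4
CA = -1.6 + (-3.4) = -5.0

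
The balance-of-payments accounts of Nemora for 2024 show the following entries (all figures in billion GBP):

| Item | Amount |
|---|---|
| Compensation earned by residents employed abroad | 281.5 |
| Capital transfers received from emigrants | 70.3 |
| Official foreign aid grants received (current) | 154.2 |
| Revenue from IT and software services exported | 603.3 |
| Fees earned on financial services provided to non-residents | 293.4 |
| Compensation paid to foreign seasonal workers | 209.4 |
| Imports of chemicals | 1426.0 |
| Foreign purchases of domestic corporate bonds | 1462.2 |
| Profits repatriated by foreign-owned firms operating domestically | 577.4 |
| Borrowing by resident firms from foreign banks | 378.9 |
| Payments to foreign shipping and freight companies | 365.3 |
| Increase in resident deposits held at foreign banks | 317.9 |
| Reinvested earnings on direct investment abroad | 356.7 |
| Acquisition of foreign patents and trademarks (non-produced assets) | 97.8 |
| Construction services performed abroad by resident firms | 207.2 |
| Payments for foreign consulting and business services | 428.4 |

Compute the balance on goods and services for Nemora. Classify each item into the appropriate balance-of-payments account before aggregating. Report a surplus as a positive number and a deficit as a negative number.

-1115.8

Goods: -1426.0
Services: 603.3 - 365.3 + 293.4 - 428.4 + 207.2 = 310.2
Trade balance = -1426.0 + 310.2 = -1115.8
(Excluded from the trade balance — primary income: compensation earned by residents employed abroad 281.5, compensation paid to foreign seasonal workers 209.4, profits repatriated by foreign-owned firms operating domestically 577.4, reinvested earnings on direct investment abroad 356.7; capital account: capital transfers received from emigrants 70.3, acquisition of foreign patents and trademarks (non-produced assets) 97.8; secondary income: official foreign aid grants received (current) 154.2; financial account: foreign purchases of domestic corporate bonds 1462.2, borrowing by resident firms from foreign banks 378.9, increase in resident deposits held at foreign banks 317.9.)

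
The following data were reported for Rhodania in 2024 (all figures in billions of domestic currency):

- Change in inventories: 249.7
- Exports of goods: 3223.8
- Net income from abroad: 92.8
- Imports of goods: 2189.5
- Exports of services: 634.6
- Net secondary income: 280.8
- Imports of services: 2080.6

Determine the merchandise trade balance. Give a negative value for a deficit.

1034.3

Goods balance = 3223.8 - 2189.5 = 1034.3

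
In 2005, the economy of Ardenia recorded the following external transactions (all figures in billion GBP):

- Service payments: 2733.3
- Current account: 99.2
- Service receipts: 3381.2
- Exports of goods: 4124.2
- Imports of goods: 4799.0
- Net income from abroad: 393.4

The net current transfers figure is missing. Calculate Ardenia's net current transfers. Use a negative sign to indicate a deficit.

-267.3

Current account = goods balance + services balance + net primary income + net secondary income
Sum of the known components = 366.5
Net current transfers = CA - (known components) = 99.2 - 366.5 = -267.3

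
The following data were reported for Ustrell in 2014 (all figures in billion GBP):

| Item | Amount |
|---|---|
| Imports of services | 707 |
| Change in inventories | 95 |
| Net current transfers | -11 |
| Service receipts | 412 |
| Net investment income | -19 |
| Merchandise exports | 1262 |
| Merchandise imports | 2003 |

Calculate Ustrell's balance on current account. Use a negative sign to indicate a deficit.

-1066

Goods balance = 1262 - 2003 = -741
Services balance = 412 - 707 = -295
Trade balance (goods + services) = -741 + (-295) = -1036
Net primary income = -19
Net secondary income = -11
Current account = -1036 + (-19) + (-11) = -1066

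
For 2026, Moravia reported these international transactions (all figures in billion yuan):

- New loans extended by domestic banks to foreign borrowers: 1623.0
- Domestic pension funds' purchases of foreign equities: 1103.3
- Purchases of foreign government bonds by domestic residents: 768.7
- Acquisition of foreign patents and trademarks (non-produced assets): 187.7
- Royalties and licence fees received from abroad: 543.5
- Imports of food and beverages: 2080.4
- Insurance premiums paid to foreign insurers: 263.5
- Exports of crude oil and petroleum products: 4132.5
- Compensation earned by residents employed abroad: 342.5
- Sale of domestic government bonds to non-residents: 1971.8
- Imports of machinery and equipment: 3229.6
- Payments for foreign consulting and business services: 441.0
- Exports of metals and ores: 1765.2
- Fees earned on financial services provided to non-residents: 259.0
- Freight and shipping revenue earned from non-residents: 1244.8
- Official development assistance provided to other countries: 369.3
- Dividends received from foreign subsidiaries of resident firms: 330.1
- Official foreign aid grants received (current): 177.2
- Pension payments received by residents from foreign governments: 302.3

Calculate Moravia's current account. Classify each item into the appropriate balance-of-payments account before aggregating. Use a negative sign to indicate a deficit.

2713.3

Goods: -2080.4 + 1765.2 + 4132.5 - 3229.6 = 587.7
Services: 259.0 - 441.0 + 1244.8 - 263.5 + 543.5 = 1342.8
Primary income: 330.1 + 342.5 = 672.6
Secondary income: -369.3 + 177.2 + 302.3 = 110.2
Current account = 587.7 + 1342.8 + 672.6 + 110.2 = 2713.3
(Excluded from the current account — financial account: new loans extended by domestic banks to foreign borrowers 1623.0, domestic pension funds' purchases of foreign equities 1103.3, purchases of foreign government bonds by domestic residents 768.7, sale of domestic government bonds to non-residents 1971.8; capital account: acquisition of foreign patents and trademarks (non-produced assets) 187.7.)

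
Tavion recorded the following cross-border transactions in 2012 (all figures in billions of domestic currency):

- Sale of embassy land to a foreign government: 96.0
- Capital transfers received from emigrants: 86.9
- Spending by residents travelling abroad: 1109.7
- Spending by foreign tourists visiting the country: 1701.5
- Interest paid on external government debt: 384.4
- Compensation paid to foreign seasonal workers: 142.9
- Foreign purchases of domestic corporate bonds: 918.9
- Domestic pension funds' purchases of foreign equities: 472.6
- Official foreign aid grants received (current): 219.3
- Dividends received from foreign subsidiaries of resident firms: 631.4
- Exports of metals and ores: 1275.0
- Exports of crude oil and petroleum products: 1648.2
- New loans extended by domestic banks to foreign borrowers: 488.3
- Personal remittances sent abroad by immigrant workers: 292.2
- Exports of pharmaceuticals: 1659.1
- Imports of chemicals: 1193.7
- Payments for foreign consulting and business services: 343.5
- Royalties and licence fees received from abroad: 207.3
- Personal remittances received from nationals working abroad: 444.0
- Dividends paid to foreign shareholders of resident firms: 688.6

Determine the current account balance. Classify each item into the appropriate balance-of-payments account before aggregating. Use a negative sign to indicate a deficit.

Goods: -1193.7 + 1275.0 + 1648.2 + 1659.1 = 3388.6
Services: -343.5 + 207.3 - 1109.7 + 1701.5 = 455.6
Primary income: -688.6 - 142.9 + 631.4 - 384.4 = -584.5
Secondary income: 444.0 + 219.3 - 292.2 = 371.1
Current account = 3388.6 + 455.6 + (-584.5) + 371.1 = 3630.8
(Excluded from the current account — capital account: sale of embassy land to a foreign government 96.0, capital transfers received from emigrants 86.9; financial account: foreign purchases of domestic corporate bonds 918.9, domestic pension funds' purchases of foreign equities 472.6, new loans extended by domestic banks to foreign borrowers 488.3.)

3630.8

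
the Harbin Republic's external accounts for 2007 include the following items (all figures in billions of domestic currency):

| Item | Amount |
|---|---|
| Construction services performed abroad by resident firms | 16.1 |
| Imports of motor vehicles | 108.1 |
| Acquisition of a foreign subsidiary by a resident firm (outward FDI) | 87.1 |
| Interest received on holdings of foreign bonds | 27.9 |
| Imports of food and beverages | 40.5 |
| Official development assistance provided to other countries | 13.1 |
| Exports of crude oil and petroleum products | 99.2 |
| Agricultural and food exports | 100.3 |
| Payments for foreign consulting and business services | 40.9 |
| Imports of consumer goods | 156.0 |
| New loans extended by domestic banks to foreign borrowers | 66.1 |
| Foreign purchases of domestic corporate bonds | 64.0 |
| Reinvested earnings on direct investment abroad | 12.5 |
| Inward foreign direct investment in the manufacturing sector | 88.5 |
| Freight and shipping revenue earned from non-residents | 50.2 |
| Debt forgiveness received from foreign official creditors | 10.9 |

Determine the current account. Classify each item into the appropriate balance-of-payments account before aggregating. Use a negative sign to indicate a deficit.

-52.4

Goods: -40.5 + 99.2 - 108.1 + 100.3 - 156.0 = -105.1
Services: 16.1 + 50.2 - 40.9 = 25.4
Primary income: 27.9 + 12.5 = 40.4
Secondary income: -13.1
Current account = (-105.1) + 25.4 + 40.4 + (-13.1) = -52.4
(Excluded from the current account — financial account: acquisition of a foreign subsidiary by a resident firm (outward FDI) 87.1, new loans extended by domestic banks to foreign borrowers 66.1, foreign purchases of domestic corporate bonds 64.0, inward foreign direct investment in the manufacturing sector 88.5; capital account: debt forgiveness received from foreign official creditors 10.9.)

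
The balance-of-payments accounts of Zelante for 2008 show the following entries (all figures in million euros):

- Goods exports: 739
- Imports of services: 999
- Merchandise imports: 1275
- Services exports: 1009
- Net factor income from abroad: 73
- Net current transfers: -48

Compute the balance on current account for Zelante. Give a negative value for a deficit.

-501

Goods balance = 739 - 1275 = -536
Services balance = 1009 - 999 = 10
Trade balance (goods + services) = -536 + 10 = -526
Net primary income = 73
Net secondary income = -48
Current account = -526 + 73 + (-48) = -501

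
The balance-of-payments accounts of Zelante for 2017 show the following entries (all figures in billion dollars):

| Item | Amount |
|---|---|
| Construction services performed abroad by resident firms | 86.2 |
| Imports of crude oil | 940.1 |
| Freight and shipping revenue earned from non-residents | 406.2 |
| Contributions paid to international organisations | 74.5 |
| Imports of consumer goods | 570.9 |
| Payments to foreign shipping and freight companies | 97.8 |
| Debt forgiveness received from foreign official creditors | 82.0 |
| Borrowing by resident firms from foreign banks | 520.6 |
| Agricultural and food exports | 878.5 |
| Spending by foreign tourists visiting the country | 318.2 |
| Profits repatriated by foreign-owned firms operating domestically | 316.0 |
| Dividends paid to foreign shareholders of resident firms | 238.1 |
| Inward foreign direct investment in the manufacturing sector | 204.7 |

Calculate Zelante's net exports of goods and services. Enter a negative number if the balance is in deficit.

80.3

Goods: -570.9 - 940.1 + 878.5 = -632.5
Services: -97.8 + 318.2 + 406.2 + 86.2 = 712.8
Trade balance = -632.5 + 712.8 = 80.3
(Excluded from the trade balance — secondary income: contributions paid to international organisations 74.5; capital account: debt forgiveness received from foreign official creditors 82.0; financial account: borrowing by resident firms from foreign banks 520.6, inward foreign direct investment in the manufacturing sector 204.7; primary income: profits repatriated by foreign-owned firms operating domestically 316.0, dividends paid to foreign shareholders of resident firms 238.1.)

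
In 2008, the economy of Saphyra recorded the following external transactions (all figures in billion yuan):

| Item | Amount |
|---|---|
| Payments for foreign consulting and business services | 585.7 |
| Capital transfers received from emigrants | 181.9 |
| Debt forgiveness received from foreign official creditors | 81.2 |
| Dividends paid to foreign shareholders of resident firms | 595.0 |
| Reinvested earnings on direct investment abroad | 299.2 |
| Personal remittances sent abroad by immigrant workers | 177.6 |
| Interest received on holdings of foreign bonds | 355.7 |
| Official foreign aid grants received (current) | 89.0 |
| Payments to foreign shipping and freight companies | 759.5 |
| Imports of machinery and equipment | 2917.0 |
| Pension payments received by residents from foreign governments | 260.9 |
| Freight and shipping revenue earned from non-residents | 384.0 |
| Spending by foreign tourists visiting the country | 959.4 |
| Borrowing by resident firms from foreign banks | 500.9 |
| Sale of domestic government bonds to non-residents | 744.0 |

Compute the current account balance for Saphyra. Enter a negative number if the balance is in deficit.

-2686.6

Goods: -2917.0
Services: 384.0 + 959.4 - 759.5 - 585.7 = -1.8
Primary income: 355.7 - 595.0 + 299.2 = 59.9
Secondary income: -177.6 + 260.9 + 89.0 = 172.3
Current account = (-2917.0) + (-1.8) + 59.9 + 172.3 = -2686.6
(Excluded from the current account — capital account: capital transfers received from emigrants 181.9, debt forgiveness received from foreign official creditors 81.2; financial account: borrowing by resident firms from foreign banks 500.9, sale of domestic government bonds to non-residents 744.0.)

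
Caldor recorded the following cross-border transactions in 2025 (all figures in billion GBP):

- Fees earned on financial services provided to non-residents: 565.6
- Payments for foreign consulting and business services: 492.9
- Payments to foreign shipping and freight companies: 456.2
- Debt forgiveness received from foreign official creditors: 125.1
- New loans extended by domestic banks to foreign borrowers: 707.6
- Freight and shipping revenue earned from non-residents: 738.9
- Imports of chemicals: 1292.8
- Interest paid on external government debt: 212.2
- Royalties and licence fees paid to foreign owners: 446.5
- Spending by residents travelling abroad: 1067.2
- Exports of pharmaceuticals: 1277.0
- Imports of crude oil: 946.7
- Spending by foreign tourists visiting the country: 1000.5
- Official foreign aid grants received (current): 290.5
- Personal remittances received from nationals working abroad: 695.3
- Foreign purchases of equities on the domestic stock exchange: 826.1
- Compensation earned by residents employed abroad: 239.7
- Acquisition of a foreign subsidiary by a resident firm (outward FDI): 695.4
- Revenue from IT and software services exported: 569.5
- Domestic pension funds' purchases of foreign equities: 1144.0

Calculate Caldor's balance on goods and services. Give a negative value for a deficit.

Goods: 1277.0 - 1292.8 - 946.7 = -962.5
Services: -456.2 - 446.5 - 492.9 + 565.6 + 738.9 - 1067.2 + 569.5 + 1000.5 = 411.7
Trade balance = -962.5 + 411.7 = -550.8
(Excluded from the trade balance — capital account: debt forgiveness received from foreign official creditors 125.1; financial account: new loans extended by domestic banks to foreign borrowers 707.6, foreign purchases of equities on the domestic stock exchange 826.1, acquisition of a foreign subsidiary by a resident firm (outward FDI) 695.4, domestic pension funds' purchases of foreign equities 1144.0; primary income: interest paid on external government debt 212.2, compensation earned by residents employed abroad 239.7; secondary income: official foreign aid grants received (current) 290.5, personal remittances received from nationals working abroad 695.3.)

-550.8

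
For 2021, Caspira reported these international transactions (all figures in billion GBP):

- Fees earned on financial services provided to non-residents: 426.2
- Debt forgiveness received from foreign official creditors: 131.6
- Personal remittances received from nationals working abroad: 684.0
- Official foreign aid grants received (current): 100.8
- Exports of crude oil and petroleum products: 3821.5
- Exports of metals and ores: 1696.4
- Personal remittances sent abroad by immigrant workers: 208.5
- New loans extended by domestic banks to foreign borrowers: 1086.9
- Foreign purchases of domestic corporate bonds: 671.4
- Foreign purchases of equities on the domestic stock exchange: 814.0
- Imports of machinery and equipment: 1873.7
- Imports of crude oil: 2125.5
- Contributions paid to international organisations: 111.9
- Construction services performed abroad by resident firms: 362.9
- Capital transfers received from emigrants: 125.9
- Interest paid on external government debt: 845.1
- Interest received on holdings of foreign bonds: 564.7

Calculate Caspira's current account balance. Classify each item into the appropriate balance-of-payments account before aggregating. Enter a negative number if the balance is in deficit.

2491.8

Goods: 1696.4 - 1873.7 - 2125.5 + 3821.5 = 1518.7
Services: 362.9 + 426.2 = 789.1
Primary income: 564.7 - 845.1 = -280.4
Secondary income: -111.9 + 100.8 - 208.5 + 684.0 = 464.4
Current account = 1518.7 + 789.1 + (-280.4) + 464.4 = 2491.8
(Excluded from the current account — capital account: debt forgiveness received from foreign official creditors 131.6, capital transfers received from emigrants 125.9; financial account: new loans extended by domestic banks to foreign borrowers 1086.9, foreign purchases of domestic corporate bonds 671.4, foreign purchases of equities on the domestic stock exchange 814.0.)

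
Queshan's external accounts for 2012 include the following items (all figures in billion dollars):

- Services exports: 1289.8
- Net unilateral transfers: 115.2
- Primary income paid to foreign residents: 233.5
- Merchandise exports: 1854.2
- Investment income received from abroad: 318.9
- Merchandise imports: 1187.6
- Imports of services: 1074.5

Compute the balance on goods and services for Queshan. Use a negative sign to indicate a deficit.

Goods balance = 1854.2 - 1187.6 = 666.6
Services balance = 1289.8 - 1074.5 = 215.3
Trade balance (goods + services) = 666.6 + 215.3 = 881.9

881.9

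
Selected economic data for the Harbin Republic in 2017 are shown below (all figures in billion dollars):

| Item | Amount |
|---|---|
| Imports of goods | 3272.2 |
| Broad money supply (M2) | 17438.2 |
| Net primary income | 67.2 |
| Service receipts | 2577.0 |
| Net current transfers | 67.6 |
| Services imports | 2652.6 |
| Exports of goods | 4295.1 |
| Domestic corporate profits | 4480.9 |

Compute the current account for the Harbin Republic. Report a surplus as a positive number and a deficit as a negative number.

Goods balance = 4295.1 - 3272.2 = 1022.9
Services balance = 2577.0 - 2652.6 = -75.6
Trade balance (goods + services) = 1022.9 + (-75.6) = 947.3
Net primary income = 67.2
Net secondary income = 67.6
Current account = 947.3 + 67.2 + 67.6 = 1082.1

1082.1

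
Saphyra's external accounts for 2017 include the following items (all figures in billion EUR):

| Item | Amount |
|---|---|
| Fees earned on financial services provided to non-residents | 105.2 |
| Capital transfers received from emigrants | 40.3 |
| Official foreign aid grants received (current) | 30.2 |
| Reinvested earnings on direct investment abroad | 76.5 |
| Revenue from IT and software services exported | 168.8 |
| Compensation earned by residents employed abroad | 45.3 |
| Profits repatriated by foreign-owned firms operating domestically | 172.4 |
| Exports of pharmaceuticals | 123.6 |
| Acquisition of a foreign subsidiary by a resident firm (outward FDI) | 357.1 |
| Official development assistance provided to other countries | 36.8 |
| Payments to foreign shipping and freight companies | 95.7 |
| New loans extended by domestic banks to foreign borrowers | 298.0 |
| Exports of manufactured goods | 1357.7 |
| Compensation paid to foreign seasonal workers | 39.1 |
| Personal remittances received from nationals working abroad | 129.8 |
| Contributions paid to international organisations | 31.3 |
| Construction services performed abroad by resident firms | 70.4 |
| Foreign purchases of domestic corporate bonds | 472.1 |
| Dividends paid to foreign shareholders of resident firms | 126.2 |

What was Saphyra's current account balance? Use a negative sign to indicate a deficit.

Goods: 123.6 + 1357.7 = 1481.3
Services: -95.7 + 168.8 + 105.2 + 70.4 = 248.7
Primary income: 76.5 + 45.3 - 39.1 - 172.4 - 126.2 = -215.9
Secondary income: 129.8 + 30.2 - 36.8 - 31.3 = 91.9
Current account = 1481.3 + 248.7 + (-215.9) + 91.9 = 1606.0
(Excluded from the current account — capital account: capital transfers received from emigrants 40.3; financial account: acquisition of a foreign subsidiary by a resident firm (outward FDI) 357.1, new loans extended by domestic banks to foreign borrowers 298.0, foreign purchases of domestic corporate bonds 472.1.)

1606.0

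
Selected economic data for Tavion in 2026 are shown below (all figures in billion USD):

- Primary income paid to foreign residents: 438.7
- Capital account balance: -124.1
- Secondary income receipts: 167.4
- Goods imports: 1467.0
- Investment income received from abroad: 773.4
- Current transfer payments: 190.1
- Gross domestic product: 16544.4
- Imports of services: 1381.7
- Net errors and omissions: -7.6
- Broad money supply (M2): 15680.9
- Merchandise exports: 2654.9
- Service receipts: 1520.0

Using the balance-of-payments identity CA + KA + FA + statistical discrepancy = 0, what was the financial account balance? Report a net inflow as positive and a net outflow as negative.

Goods balance = 2654.9 - 1467.0 = 1187.9
Services balance = 1520.0 - 1381.7 = 138.3
Trade balance (goods + services) = 1187.9 + 138.3 = 1326.2
Net primary income = 773.4 - 438.7 = 334.7
Net secondary income = 167.4 - 190.1 = -22.7
Current account = 1326.2 + 334.7 + (-22.7) = 1638.2
Financial account = -(1638.2 + (-124.1) + (-7.6)) = -1506.5

-1506.5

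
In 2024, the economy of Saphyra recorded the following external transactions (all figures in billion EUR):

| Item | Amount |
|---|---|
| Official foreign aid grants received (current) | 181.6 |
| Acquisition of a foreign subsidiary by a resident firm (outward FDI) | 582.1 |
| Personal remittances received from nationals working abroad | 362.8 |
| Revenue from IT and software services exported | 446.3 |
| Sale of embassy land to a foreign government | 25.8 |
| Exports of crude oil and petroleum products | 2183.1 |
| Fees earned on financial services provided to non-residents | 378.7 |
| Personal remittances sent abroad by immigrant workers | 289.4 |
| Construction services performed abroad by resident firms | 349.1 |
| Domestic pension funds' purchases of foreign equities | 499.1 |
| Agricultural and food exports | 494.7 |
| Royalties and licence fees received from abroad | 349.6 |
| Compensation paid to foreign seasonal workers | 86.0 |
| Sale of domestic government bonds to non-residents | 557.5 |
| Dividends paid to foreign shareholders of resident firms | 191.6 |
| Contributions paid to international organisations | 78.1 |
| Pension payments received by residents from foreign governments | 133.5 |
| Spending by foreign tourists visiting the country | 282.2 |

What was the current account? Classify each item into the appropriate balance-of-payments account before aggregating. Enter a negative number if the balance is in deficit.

Goods: 2183.1 + 494.7 = 2677.8
Services: 446.3 + 282.2 + 378.7 + 349.1 + 349.6 = 1805.9
Primary income: -86.0 - 191.6 = -277.6
Secondary income: -78.1 + 362.8 + 181.6 - 289.4 + 133.5 = 310.4
Current account = 2677.8 + 1805.9 + (-277.6) + 310.4 = 4516.5
(Excluded from the current account — financial account: acquisition of a foreign subsidiary by a resident firm (outward FDI) 582.1, domestic pension funds' purchases of foreign equities 499.1, sale of domestic government bonds to non-residents 557.5; capital account: sale of embassy land to a foreign government 25.8.)

4516.5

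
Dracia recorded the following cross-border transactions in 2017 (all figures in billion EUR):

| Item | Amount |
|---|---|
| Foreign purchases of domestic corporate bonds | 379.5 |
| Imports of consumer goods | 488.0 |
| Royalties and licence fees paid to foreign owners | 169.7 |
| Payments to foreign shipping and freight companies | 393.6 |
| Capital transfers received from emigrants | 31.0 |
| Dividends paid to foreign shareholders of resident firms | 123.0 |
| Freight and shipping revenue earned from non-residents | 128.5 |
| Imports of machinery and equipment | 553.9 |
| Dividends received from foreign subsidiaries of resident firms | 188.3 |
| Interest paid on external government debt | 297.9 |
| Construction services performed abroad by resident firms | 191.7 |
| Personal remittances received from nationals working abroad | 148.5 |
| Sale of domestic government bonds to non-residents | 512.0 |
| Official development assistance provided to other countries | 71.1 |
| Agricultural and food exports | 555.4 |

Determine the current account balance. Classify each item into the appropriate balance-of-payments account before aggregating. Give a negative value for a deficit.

Goods: -488.0 + 555.4 - 553.9 = -486.5
Services: -169.7 + 128.5 + 191.7 - 393.6 = -243.1
Primary income: -123.0 + 188.3 - 297.9 = -232.6
Secondary income: -71.1 + 148.5 = 77.4
Current account = (-486.5) + (-243.1) + (-232.6) + 77.4 = -884.8
(Excluded from the current account — financial account: foreign purchases of domestic corporate bonds 379.5, sale of domestic government bonds to non-residents 512.0; capital account: capital transfers received from emigrants 31.0.)

-884.8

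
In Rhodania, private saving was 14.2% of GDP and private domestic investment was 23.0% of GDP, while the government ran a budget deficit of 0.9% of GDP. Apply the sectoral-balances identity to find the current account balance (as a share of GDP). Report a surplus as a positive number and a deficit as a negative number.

-9.7

By the sectoral-balances identity, CA = (S_private - I) + (T - G).
Private balance = 14.2 - 23.0 = -8.8
Government balance (T - G) = -0.9
CA = -8.8 + (-0.9) = -9.7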